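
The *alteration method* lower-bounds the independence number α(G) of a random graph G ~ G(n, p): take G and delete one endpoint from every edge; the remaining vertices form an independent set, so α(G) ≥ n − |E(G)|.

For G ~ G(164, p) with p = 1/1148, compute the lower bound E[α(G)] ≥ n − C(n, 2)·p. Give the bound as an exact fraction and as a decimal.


E[|E(G)|] = C(164, 2)·p = 13366 · (1/1148) = 163/14.
E[α(G)] ≥ n − E[|E(G)|] = 164 − 163/14 = 2133/14.
Numerically: ≈ 152.3571.
(This is only a lower bound; the true E[α(G)] may be larger.)

E[α(G)] ≥ 2133/14 ≈ 152.3571.


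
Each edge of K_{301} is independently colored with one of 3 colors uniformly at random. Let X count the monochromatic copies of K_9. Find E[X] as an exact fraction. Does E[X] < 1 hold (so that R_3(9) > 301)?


E[X] = C(301, 9) · 3^{1 − 36} = 49533303936090975 · 3^{−35} = 49533303936090975/50031545098999707.
As a reduced fraction: E[X] = 16511101312030325/16677181699666569 ≈ 0.990.
Is E[X] < 1? YES.
Since E[X] < 1, there exists a 3-coloring of K_{301} with no monochromatic K_9; hence R_3(9) > 301.

E[X] = 16511101312030325/16677181699666569 ≈ 0.990; E[X] < 1, so R_3(9) > 301.


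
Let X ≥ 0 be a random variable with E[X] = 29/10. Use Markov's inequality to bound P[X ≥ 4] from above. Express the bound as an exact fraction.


μ = E[X] = 29/10, a = 4.
Markov: P[X ≥ 4] ≤ μ/a = (29/10)/4 = 29/40.
Numerically: ≈ 0.7250.
(Since a = 4 > μ = 2.9000, the bound 29/40 is < 1 and informative.)

P[X ≥ 4] ≤ 29/40 ≈ 0.7250.


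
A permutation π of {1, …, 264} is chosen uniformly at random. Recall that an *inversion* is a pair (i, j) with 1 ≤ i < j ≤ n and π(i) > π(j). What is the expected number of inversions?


Write X = Σ X_I over the C(264, 2) = 34716 pairs i < j, with X_I the indicator of one inversion.
There are 34716 indicators.
For each fixed pair i < j, the values π(i) and π(j) are two distinct elements of {1, …, 264} in uniformly random order; by symmetry P[π(i) > π(j)] = 1/2.
By linearity: E[X] = 34716 · (1/2) = C(264, 2) · (1/2) = 34716/2 = 17358 ≈ 17358.00000.

E[X] = 17358 = 17358.00000.


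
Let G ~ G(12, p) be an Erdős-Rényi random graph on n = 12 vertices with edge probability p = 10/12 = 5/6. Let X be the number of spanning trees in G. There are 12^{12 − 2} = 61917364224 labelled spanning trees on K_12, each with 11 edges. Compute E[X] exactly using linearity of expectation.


K_12 has 12^{12 − 2} = 61917364224 labelled spanning trees.
For each such spanning tree H, let X_H = 1 if all 11 edges of H are present in G. Then P[X_H = 1] = p^{11} = (5/6)^{11} = 48828125/362797056.
By linearity of expectation: E[X] = Σ_H E[X_H] = 61917364224 · p^{11} = 61917364224 · 48828125/362797056 = 25000000000/3.
Numerically: E[X] ≈ 8.3333e+09.

E[X] = 61917364224 · (5/6)^{11} = 25000000000/3 ≈ 8.3333e+09.


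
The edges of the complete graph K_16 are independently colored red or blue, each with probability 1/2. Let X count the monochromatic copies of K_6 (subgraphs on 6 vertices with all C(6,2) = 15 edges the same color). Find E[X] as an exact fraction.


Let X = Σ_S X_S over the C(16, 6) = 8008 subsets S of size 6, where X_S = 1 if the K_6 on S is monochromatic.
For a fixed S, the K_6 on S has C(6, 2) = 15 edges. P[all 15 edges red] = (1/2)^15, and likewise for blue, so P[monochromatic] = 2·(1/2)^15 = 2^{1 − 15} = 1/16384.
By linearity: E[X] = C(16, 6) · 2^{1 − 15} = 8008 · 1/16384 = 1001/2048.
Numerically: E[X] ≈ 0.48877.

E[X] = C(16,6)·2^(1−C(6,2)) = 1001/2048 ≈ 0.48877.


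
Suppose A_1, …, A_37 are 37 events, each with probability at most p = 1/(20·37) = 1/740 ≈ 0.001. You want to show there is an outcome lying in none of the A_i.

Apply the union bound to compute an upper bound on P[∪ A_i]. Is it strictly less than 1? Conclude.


Union bound: P[∪_{i=1}^{37} A_i] ≤ Σ_i P[A_i] ≤ 37·p = 37·(1/740) = 1/20.
Numerically: 1/20 ≈ 0.050.
Is 1/20 < 1? YES.
Since P[∪ A_i] ≤ 1/20 < 1, the complement has P[∩ A_i^c] ≥ 1 − 1/20 = 19/20 > 0, so some outcome avoids every A_i.

37·p = 1/20 ≈ 0.050; existence CERTIFIED by the union bound.


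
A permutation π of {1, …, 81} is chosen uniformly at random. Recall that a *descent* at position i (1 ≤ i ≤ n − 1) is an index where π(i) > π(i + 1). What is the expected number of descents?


Write X = Σ X_I over i = 1, …, 80, with X_I the indicator of one descent.
There are 80 indicators.
For each fixed i, the pair (π(i), π(i+1)) is a uniformly random ordered pair of distinct values from {1, …, 81}; by symmetry P[π(i) > π(i+1)] = 1/2.
By linearity: E[X] = 80 · (1/2) = (81 − 1) · (1/2) = 40 ≈ 40.0000.

E[X] = 40 = 40.0000.


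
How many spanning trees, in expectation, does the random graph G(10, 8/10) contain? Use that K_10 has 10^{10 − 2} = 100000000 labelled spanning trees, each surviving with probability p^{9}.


K_10 has 10^{10 − 2} = 100000000 labelled spanning trees.
For each such spanning tree H, let X_H = 1 if all 9 edges of H are present in G. Then P[X_H = 1] = p^{9} = (4/5)^{9} = 262144/1953125.
Summing the indicators: E[X] = Σ_H E[X_H] = 100000000 · p^{9} = 100000000 · 262144/1953125 = 67108864/5.
Numerically: E[X] ≈ 1.34218e+07.

E[X] = 100000000 · (4/5)^{9} = 67108864/5 ≈ 1.34218e+07.


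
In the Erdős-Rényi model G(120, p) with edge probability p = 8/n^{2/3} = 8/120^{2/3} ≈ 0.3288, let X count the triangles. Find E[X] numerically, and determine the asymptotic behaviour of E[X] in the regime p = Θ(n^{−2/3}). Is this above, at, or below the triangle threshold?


Number of potential triangles: C(120, 3) = 280840.
Each occurs with probability p³ ≈ (0.3288)³ ≈ 3.555556e-02.
By linearity: E[X] = C(120, 3)·p³ ≈ 280840 · 3.555556e-02 ≈ 9985.4222.
Since α = 2/3 < 1, p = c/n^{2/3} ≫ 1/n is above the triangle threshold p ~ 1/n. Asymptotically E[X] ~ (c³/6)·n^{3(1−α)} = (8³/6)·n^{1} → ∞; triangles are abundant w.h.p.

E[X] ≈ 9985.4222; in regime p = Θ(1/n^{2/3}) E[X] diverges (above the triangle threshold p ~ 1/n).


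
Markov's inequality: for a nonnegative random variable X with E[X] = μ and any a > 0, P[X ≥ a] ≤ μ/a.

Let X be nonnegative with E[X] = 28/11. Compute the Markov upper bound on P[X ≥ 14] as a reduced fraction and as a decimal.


μ = E[X] = 28/11, a = 14.
Markov: P[X ≥ 14] ≤ μ/a = (28/11)/14 = 2/11.
Numerically: ≈ 0.18182.
(Since a = 14 > μ = 2.54545, the bound 2/11 is < 1 and informative.)

P[X ≥ 14] ≤ 2/11 ≈ 0.18182.


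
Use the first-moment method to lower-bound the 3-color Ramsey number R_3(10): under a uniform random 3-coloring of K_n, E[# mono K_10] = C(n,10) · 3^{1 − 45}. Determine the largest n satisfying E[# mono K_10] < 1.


We need C(n, 10) · 3^{1 − 45} < 1, i.e. C(n, 10) < 3^{45 − 1} = 984770902183611232881.
Check values of n near the boundary:
  n = 572: C(572, 10) = 954640815642161682606; 954640815642161682606 < 984770902183611232881? YES
  n = 573: C(573, 10) = 971597135635805762226; 971597135635805762226 < 984770902183611232881? YES
  n = 574: C(574, 10) = 988824035203816502691; 988824035203816502691 < 984770902183611232881? NO
  n = 575: C(575, 10) = 1006325345561406175305; 1006325345561406175305 < 984770902183611232881? NO
  n = 576: C(576, 10) = 1024104945306307344480; 1024104945306307344480 < 984770902183611232881? NO
The largest n with C(n, 10) < 984770902183611232881 is n = 573 (where E[X] = 35985079097622435638/36472996377170786403 ≈ 0.9866225). Hence R_3(10) > 573, i.e. R_3(10) ≥ 574.

Largest n = 573; hence R_3(10) > 573.


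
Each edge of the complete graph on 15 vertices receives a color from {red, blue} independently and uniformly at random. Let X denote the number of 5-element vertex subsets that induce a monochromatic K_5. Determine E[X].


Let X = Σ_S X_S over the C(15, 5) = 3003 subsets S of size 5, where X_S = 1 if the K_5 on S is monochromatic.
For a fixed S, the K_5 on S has C(5, 2) = 10 edges. P[all 10 edges red] = (1/2)^10, and likewise for blue, so P[monochromatic] = 2·(1/2)^10 = 2^{1 − 10} = 1/512.
Summing: E[X] = C(15, 5) · 2^{1 − 10} = 3003 · 1/512 = 3003/512.
Numerically: E[X] ≈ 5.865234.

E[X] = C(15,5)·2^(1−C(5,2)) = 3003/512 ≈ 5.865234.


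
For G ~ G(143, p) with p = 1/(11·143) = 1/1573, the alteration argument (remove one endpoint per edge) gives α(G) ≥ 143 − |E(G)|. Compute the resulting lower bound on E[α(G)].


E[|E(G)|] = C(143, 2)·p = 10153 · (1/1573) = 71/11.
E[α(G)] ≥ n − E[|E(G)|] = 143 − 71/11 = 1502/11.
Numerically: ≈ 136.545455.
(This is only a lower bound; the true E[α(G)] may be larger.)

E[α(G)] ≥ 1502/11 ≈ 136.545455.


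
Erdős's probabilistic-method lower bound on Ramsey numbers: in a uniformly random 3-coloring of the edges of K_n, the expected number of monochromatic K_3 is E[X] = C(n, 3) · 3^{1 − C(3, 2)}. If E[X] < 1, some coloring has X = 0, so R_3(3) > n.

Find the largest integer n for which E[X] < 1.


We need C(n, 3) · 3^{1 − 3} < 1, i.e. C(n, 3) < 3^{3 − 1} = 9.
Check values of n near the boundary:
  n = 3: C(3, 3) = 1; 1 < 9? YES
  n = 4: C(4, 3) = 4; 4 < 9? YES
  n = 5: C(5, 3) = 10; 10 < 9? NO
  n = 6: C(6, 3) = 20; 20 < 9? NO
  n = 7: C(7, 3) = 35; 35 < 9? NO
The largest n with C(n, 3) < 9 is n = 4 (where E[X] = 4/9 ≈ 0.4444). Hence R_3(3) > 4, i.e. R_3(3) ≥ 5.

Largest n = 4; hence R_3(3) > 4.


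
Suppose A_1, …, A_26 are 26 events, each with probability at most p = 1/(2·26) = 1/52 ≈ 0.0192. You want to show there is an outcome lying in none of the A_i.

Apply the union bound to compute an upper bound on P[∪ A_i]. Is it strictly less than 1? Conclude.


Union bound: P[∪_{i=1}^{26} A_i] ≤ Σ_i P[A_i] ≤ 26·p = 26·(1/52) = 1/2.
Numerically: 1/2 ≈ 0.5000.
Is 1/2 < 1? YES.
Since P[∪ A_i] ≤ 1/2 < 1, the complement has P[∩ A_i^c] ≥ 1 − 1/2 = 1/2 > 0, so some outcome avoids every A_i.

26·p = 1/2 ≈ 0.5000; existence CERTIFIED by the union bound.


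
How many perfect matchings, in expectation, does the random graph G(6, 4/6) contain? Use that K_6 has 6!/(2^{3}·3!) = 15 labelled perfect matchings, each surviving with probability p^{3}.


K_6 has 6!/(2^{3}·3!) = 15 labelled perfect matchings.
For each such perfect matching H, let X_H = 1 if all 3 edges of H are present in G. Then P[X_H = 1] = p^{3} = (2/3)^{3} = 8/27.
By linearity: E[X] = Σ_H E[X_H] = 15 · p^{3} = 15 · 8/27 = 40/9.
Numerically: E[X] ≈ 4.4444.

E[X] = 15 · (2/3)^{3} = 40/9 ≈ 4.4444.


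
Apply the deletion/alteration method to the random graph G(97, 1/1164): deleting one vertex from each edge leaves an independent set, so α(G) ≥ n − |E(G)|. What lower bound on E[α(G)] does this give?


E[|E(G)|] = C(97, 2)·p = 4656 · (1/1164) = 4.
E[α(G)] ≥ n − E[|E(G)|] = 97 − 4 = 93.
Numerically: ≈ 93.000.
(This is only a lower bound; the true E[α(G)] may be larger.)

E[α(G)] ≥ 93 ≈ 93.000.


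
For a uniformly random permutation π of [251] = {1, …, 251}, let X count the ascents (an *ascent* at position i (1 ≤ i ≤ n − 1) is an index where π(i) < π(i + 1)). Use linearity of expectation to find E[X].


Write X = Σ X_I over i = 1, …, 250, with X_I the indicator of one ascent.
There are 250 indicators.
For each fixed i, the pair (π(i), π(i+1)) is a uniformly random ordered pair of distinct values from {1, …, 251}; by symmetry P[π(i) < π(i+1)] = 1/2.
By linearity: E[X] = 250 · (1/2) = (251 − 1) · (1/2) = 125 ≈ 125.00000.

E[X] = 125 = 125.00000.


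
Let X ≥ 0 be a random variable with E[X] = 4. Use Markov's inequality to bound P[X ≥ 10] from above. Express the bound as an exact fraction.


μ = E[X] = 4, a = 10.
Markov: P[X ≥ 10] ≤ μ/a = (4)/10 = 2/5.
Numerically: ≈ 0.400000.
(Since a = 10 > μ = 4.000000, the bound 2/5 is < 1 and informative.)

P[X ≥ 10] ≤ 2/5 ≈ 0.400000.


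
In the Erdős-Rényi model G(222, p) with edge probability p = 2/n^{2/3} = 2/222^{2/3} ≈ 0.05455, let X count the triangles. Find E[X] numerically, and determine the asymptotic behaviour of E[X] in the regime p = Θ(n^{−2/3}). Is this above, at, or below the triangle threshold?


Number of potential triangles: C(222, 3) = 1798940.
Each occurs with probability p³ ≈ (0.05455)³ ≈ 1.62324487e-04.
By linearity: E[X] = C(222, 3)·p³ ≈ 1798940 · 1.62324487e-04 ≈ 292.012012.
Since α = 2/3 < 1, p = c/n^{2/3} ≫ 1/n is above the triangle threshold p ~ 1/n. Asymptotically E[X] ~ (c³/6)·n^{3(1−α)} = (2³/6)·n^{1} → ∞; triangles are abundant w.h.p.

E[X] ≈ 292.012012; in regime p = Θ(1/n^{2/3}) E[X] diverges (above the triangle threshold p ~ 1/n).


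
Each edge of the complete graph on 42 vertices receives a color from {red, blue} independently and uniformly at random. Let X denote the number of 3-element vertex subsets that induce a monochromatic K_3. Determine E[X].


Let X = Σ_S X_S over the C(42, 3) = 11480 subsets S of size 3, where X_S = 1 if the K_3 on S is monochromatic.
For a fixed S, the K_3 on S has C(3, 2) = 3 edges. P[all 3 edges red] = (1/2)^3, and likewise for blue, so P[monochromatic] = 2·(1/2)^3 = 2^{1 − 3} = 1/4.
Summing: E[X] = C(42, 3) · 2^{1 − 3} = 11480 · 1/4 = 2870.
Numerically: E[X] ≈ 2870.0000.

E[X] = C(42,3)·2^(1−C(3,2)) = 2870 ≈ 2870.0000.


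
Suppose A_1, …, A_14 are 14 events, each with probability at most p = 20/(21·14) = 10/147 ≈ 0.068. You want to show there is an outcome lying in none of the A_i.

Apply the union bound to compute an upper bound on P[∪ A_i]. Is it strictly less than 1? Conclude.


Union bound: P[∪_{i=1}^{14} A_i] ≤ Σ_i P[A_i] ≤ 14·p = 14·(10/147) = 20/21.
Numerically: 20/21 ≈ 0.952.
Is 20/21 < 1? YES.
Since P[∪ A_i] ≤ 20/21 < 1, the complement has P[∩ A_i^c] ≥ 1 − 20/21 = 1/21 > 0, so some outcome avoids every A_i.

14·p = 20/21 ≈ 0.952; existence CERTIFIED by the union bound.


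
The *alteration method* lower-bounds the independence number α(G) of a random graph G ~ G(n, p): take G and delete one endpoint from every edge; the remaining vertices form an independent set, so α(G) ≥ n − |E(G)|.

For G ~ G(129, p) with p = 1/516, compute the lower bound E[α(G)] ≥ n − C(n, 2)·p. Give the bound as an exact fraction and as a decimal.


E[|E(G)|] = C(129, 2)·p = 8256 · (1/516) = 16.
E[α(G)] ≥ n − E[|E(G)|] = 129 − 16 = 113.
Numerically: ≈ 113.000000.
(This is only a lower bound; the true E[α(G)] may be larger.)

E[α(G)] ≥ 113 ≈ 113.000000.


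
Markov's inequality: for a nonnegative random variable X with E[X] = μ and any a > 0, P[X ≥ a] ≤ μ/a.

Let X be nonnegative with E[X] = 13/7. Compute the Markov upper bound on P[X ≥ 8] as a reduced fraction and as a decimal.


μ = E[X] = 13/7, a = 8.
Markov: P[X ≥ 8] ≤ μ/a = (13/7)/8 = 13/56.
Numerically: ≈ 0.2321.
(Since a = 8 > μ = 1.8571, the bound 13/56 is < 1 and informative.)

P[X ≥ 8] ≤ 13/56 ≈ 0.2321.


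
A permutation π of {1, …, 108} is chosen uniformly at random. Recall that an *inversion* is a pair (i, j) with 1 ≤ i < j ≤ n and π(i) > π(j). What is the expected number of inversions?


Write X = Σ X_I over the C(108, 2) = 5778 pairs i < j, with X_I the indicator of one inversion.
There are 5778 indicators.
For each fixed pair i < j, the values π(i) and π(j) are two distinct elements of {1, …, 108} in uniformly random order; by symmetry P[π(i) > π(j)] = 1/2.
By linearity: E[X] = 5778 · (1/2) = C(108, 2) · (1/2) = 5778/2 = 2889 ≈ 2889.000000.

E[X] = 2889 = 2889.000000.


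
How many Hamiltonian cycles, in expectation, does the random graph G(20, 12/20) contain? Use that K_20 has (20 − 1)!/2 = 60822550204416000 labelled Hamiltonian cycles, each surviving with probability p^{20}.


K_20 has (20 − 1)!/2 = 60822550204416000 labelled Hamiltonian cycles.
For each such Hamiltonian cycle H, let X_H = 1 if all 20 edges of H are present in G. Then P[X_H = 1] = p^{20} = (3/5)^{20} = 3486784401/95367431640625.
By linearity of expectation: E[X] = Σ_H E[X_H] = 60822550204416000 · p^{20} = 60822550204416000 · 3486784401/95367431640625 = 1696600954254376560918528/762939453125.
Numerically: E[X] ≈ 2.22e+12.

E[X] = 60822550204416000 · (3/5)^{20} = 1696600954254376560918528/762939453125 ≈ 2.22e+12.


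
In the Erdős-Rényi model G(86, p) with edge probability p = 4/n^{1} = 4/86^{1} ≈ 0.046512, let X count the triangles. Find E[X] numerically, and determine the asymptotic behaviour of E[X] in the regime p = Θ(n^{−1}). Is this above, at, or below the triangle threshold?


Number of potential triangles: C(86, 3) = 102340.
Each occurs with probability p³ ≈ (0.046512)³ ≈ 1.0062007e-04.
By linearity: E[X] = C(86, 3)·p³ ≈ 102340 · 1.0062007e-04 ≈ 10.29746.
Here α = 1, so p = 4/n is exactly at the triangle threshold p ~ 1/n. Asymptotically E[X] → c³/6 = 4³/6 = 32/3 ≈ 10.66667, a bounded constant. In this regime the triangle count is asymptotically Poisson(c³/6).

E[X] ≈ 10.29746; in regime p = Θ(1/n^{1}) E[X] stays bounded (at the triangle threshold p ~ 1/n).


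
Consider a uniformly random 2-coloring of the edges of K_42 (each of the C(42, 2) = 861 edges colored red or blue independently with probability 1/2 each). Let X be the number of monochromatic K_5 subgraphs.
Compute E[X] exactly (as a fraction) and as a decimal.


Let X = Σ_S X_S over the C(42, 5) = 850668 subsets S of size 5, where X_S = 1 if the K_5 on S is monochromatic.
For a fixed S, the K_5 on S has C(5, 2) = 10 edges. P[all 10 edges red] = (1/2)^10, and likewise for blue, so P[monochromatic] = 2·(1/2)^10 = 2^{1 − 10} = 1/512.
By linearity of expectation: E[X] = C(42, 5) · 2^{1 − 10} = 850668 · 1/512 = 212667/128.
Numerically: E[X] ≈ 1661.461.

E[X] = C(42,5)·2^(1−C(5,2)) = 212667/128 ≈ 1661.461.


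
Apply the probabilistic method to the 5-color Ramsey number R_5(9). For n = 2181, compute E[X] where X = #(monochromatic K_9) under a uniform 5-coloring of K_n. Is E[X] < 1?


E[X] = C(2181, 9) · 5^{1 − 36} = 3026635205263909847920400 · 5^{−35} = 3026635205263909847920400/2910383045673370361328125.
As a reduced fraction: E[X] = 121065408210556393916816/116415321826934814453125 ≈ 1.0399.
Is E[X] < 1? NO.
Since E[X] ≥ 1, the first-moment bound is inconclusive at n = 2181; it does NOT by itself certify R_5(9) > 2181.

E[X] = 121065408210556393916816/116415321826934814453125 ≈ 1.0399; E[X] ≥ 1; first-moment method inconclusive here.


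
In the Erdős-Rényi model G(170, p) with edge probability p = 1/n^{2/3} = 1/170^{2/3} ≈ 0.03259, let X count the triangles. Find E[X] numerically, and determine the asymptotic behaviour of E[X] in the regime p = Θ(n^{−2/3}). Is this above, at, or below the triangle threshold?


Number of potential triangles: C(170, 3) = 804440.
Each occurs with probability p³ ≈ (0.03259)³ ≈ 3.460208e-05.
By linearity: E[X] = C(170, 3)·p³ ≈ 804440 · 3.460208e-05 ≈ 27.8353.
Since α = 2/3 < 1, p = c/n^{2/3} ≫ 1/n is above the triangle threshold p ~ 1/n. Asymptotically E[X] ~ (c³/6)·n^{3(1−α)} = (1³/6)·n^{1} → ∞; triangles are abundant w.h.p.

E[X] ≈ 27.8353; in regime p = Θ(1/n^{2/3}) E[X] diverges (above the triangle threshold p ~ 1/n).


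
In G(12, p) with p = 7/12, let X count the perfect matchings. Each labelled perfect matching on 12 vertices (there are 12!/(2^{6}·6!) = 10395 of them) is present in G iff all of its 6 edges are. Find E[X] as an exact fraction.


K_12 has 12!/(2^{6}·6!) = 10395 labelled perfect matchings.
For each such perfect matching H, let X_H = 1 if all 6 edges of H are present in G. Then P[X_H = 1] = p^{6} = (7/12)^{6} = 117649/2985984.
Summing the indicators: E[X] = Σ_H E[X_H] = 10395 · p^{6} = 10395 · 117649/2985984 = 45294865/110592.
Numerically: E[X] ≈ 409.57.

E[X] = 10395 · (7/12)^{6} = 45294865/110592 ≈ 409.57.


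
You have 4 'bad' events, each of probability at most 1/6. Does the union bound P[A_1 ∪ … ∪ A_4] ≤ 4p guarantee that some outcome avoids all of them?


Union bound: P[∪_{i=1}^{4} A_i] ≤ Σ_i P[A_i] ≤ 4·p = 4·(1/6) = 2/3.
Numerically: 2/3 ≈ 0.66667.
Is 2/3 < 1? YES.
Since P[∪ A_i] ≤ 2/3 < 1, the complement has P[∩ A_i^c] ≥ 1 − 2/3 = 1/3 > 0, so some outcome avoids every A_i.

4·p = 2/3 ≈ 0.66667; existence CERTIFIED by the union bound.


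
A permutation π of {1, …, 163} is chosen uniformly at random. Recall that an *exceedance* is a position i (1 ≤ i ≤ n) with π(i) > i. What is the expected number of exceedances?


Write X = Σ_{i=1}^{163} X_i, where X_i = 1_{π(i) > i}.
For each fixed i, π(i) is uniform over {1, …, 163} (marginal of a uniform permutation), so P[π(i) > i] = (n − i)/n. Summing: Σ_{i=1}^{163} (n − i)/n = (0 + 1 + … + 162)/163 = 163(163 − 1)/(2·163) = (163 − 1)/2.
Hence E[X] = Σ_{i=1}^{163} (163 − i)/163 = 81 ≈ 81.00000.

E[X] = 81 = 81.00000.


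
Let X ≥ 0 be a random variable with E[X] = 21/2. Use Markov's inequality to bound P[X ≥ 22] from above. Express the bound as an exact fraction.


μ = E[X] = 21/2, a = 22.
Markov: P[X ≥ 22] ≤ μ/a = (21/2)/22 = 21/44.
Numerically: ≈ 0.477273.
(Since a = 22 > μ = 10.500000, the bound 21/44 is < 1 and informative.)

P[X ≥ 22] ≤ 21/44 ≈ 0.477273.


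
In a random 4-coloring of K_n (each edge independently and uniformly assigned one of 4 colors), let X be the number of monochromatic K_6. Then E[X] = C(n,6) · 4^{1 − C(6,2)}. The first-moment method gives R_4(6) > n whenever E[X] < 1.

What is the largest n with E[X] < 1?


We need C(n, 6) · 4^{1 − 15} < 1, i.e. C(n, 6) < 4^{15 − 1} = 268435456.
Check values of n near the boundary:
  n = 76: C(76, 6) = 218618940; 218618940 < 268435456? YES
  n = 77: C(77, 6) = 237093780; 237093780 < 268435456? YES
  n = 78: C(78, 6) = 256851595; 256851595 < 268435456? YES
  n = 79: C(79, 6) = 277962685; 277962685 < 268435456? NO
  n = 80: C(80, 6) = 300500200; 300500200 < 268435456? NO
The largest n with C(n, 6) < 268435456 is n = 78 (where E[X] = 256851595/268435456 ≈ 0.9568468). Hence R_4(6) > 78, i.e. R_4(6) ≥ 79.

Largest n = 78; hence R_4(6) > 78.


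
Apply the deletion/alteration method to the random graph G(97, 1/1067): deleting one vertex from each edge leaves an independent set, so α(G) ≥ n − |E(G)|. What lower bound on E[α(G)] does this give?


E[|E(G)|] = C(97, 2)·p = 4656 · (1/1067) = 48/11.
E[α(G)] ≥ n − E[|E(G)|] = 97 − 48/11 = 1019/11.
Numerically: ≈ 92.63636.
(This is only a lower bound; the true E[α(G)] may be larger.)

E[α(G)] ≥ 1019/11 ≈ 92.63636.


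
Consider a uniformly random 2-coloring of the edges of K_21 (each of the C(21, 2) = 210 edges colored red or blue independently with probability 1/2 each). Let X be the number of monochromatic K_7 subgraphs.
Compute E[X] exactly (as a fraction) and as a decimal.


Let X = Σ_S X_S over the C(21, 7) = 116280 subsets S of size 7, where X_S = 1 if the K_7 on S is monochromatic.
For a fixed S, the K_7 on S has C(7, 2) = 21 edges. P[all 21 edges red] = (1/2)^21, and likewise for blue, so P[monochromatic] = 2·(1/2)^21 = 2^{1 − 21} = 1/1048576.
By linearity: E[X] = C(21, 7) · 2^{1 − 21} = 116280 · 1/1048576 = 14535/131072.
Numerically: E[X] ≈ 0.1109.

E[X] = C(21,7)·2^(1−C(7,2)) = 14535/131072 ≈ 0.1109.


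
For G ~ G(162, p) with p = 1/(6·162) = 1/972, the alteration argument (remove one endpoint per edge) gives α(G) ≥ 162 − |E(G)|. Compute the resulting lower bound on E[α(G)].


E[|E(G)|] = C(162, 2)·p = 13041 · (1/972) = 161/12.
E[α(G)] ≥ n − E[|E(G)|] = 162 − 161/12 = 1783/12.
Numerically: ≈ 148.58333.
(This is only a lower bound; the true E[α(G)] may be larger.)

E[α(G)] ≥ 1783/12 ≈ 148.58333.


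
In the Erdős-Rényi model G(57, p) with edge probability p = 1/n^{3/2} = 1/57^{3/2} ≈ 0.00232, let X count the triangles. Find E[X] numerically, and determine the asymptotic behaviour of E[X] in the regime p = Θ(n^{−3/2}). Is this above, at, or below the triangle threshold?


Number of potential triangles: C(57, 3) = 29260.
Each occurs with probability p³ ≈ (0.00232)³ ≈ 1.25477e-08.
By linearity: E[X] = C(57, 3)·p³ ≈ 29260 · 1.25477e-08 ≈ 0.000.
Since α = 3/2 > 1, p = c/n^{3/2} = o(1/n) is below the triangle threshold p ~ 1/n. Asymptotically E[X] ~ (c³/6)·n^{3(1−α)} = (1³/6)·n^{-1.5} → 0, so by Markov's inequality G has no triangles w.h.p.

E[X] ≈ 0.000; in regime p = Θ(1/n^{3/2}) E[X] tends to 0 (below the triangle threshold p ~ 1/n).


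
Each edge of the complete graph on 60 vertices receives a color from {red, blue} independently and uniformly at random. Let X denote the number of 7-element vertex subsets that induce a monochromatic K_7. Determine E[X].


Let X = Σ_S X_S over the C(60, 7) = 386206920 subsets S of size 7, where X_S = 1 if the K_7 on S is monochromatic.
For a fixed S, the K_7 on S has C(7, 2) = 21 edges. P[all 21 edges red] = (1/2)^21, and likewise for blue, so P[monochromatic] = 2·(1/2)^21 = 2^{1 − 21} = 1/1048576.
By linearity of expectation: E[X] = C(60, 7) · 2^{1 − 21} = 386206920 · 1/1048576 = 48275865/131072.
Numerically: E[X] ≈ 368.3156.

E[X] = C(60,7)·2^(1−C(7,2)) = 48275865/131072 ≈ 368.3156.


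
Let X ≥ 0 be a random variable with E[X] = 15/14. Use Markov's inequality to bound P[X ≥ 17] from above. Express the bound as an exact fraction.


μ = E[X] = 15/14, a = 17.
Markov: P[X ≥ 17] ≤ μ/a = (15/14)/17 = 15/238.
Numerically: ≈ 0.063.
(Since a = 17 > μ = 1.071, the bound 15/238 is < 1 and informative.)

P[X ≥ 17] ≤ 15/238 ≈ 0.063.


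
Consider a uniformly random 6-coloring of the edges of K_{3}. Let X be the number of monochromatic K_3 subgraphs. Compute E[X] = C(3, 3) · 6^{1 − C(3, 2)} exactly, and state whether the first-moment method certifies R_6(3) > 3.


E[X] = C(3, 3) · 6^{1 − 3} = 1 · 6^{−2} = 1/36.
As a reduced fraction: E[X] = 1/36 ≈ 0.0277778.
Is E[X] < 1? YES.
Since E[X] < 1, there exists a 6-coloring of K_{3} with no monochromatic K_3; hence R_6(3) > 3.

E[X] = 1/36 ≈ 0.0277778; E[X] < 1, so R_6(3) > 3.


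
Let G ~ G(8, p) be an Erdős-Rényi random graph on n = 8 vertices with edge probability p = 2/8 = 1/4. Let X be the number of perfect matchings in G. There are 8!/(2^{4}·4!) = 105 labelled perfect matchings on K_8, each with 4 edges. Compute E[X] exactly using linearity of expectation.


K_8 has 8!/(2^{4}·4!) = 105 labelled perfect matchings.
For each such perfect matching H, let X_H = 1 if all 4 edges of H are present in G. Then P[X_H = 1] = p^{4} = (1/4)^{4} = 1/256.
Summing the indicators: E[X] = Σ_H E[X_H] = 105 · p^{4} = 105 · 1/256 = 105/256.
Numerically: E[X] ≈ 0.4102.

E[X] = 105 · (1/4)^{4} = 105/256 ≈ 0.4102.


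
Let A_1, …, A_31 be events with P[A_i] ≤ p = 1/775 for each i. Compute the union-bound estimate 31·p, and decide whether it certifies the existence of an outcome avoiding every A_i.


Union bound: P[∪_{i=1}^{31} A_i] ≤ Σ_i P[A_i] ≤ 31·p = 31·(1/775) = 1/25.
Numerically: 1/25 ≈ 0.040.
Is 1/25 < 1? YES.
Since P[∪ A_i] ≤ 1/25 < 1, the complement has P[∩ A_i^c] ≥ 1 − 1/25 = 24/25 > 0, so some outcome avoids every A_i.

31·p = 1/25 ≈ 0.040; existence CERTIFIED by the union bound.


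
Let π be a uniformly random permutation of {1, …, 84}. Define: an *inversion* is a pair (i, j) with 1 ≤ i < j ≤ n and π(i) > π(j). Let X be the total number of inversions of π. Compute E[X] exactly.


Write X = Σ X_I over the C(84, 2) = 3486 pairs i < j, with X_I the indicator of one inversion.
There are 3486 indicators.
For each fixed pair i < j, the values π(i) and π(j) are two distinct elements of {1, …, 84} in uniformly random order; by symmetry P[π(i) > π(j)] = 1/2.
By linearity: E[X] = 3486 · (1/2) = C(84, 2) · (1/2) = 3486/2 = 1743 ≈ 1743.0000.

E[X] = 1743 = 1743.0000.


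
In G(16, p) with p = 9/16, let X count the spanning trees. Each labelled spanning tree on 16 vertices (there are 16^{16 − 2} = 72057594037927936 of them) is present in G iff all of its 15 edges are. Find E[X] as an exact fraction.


K_16 has 16^{16 − 2} = 72057594037927936 labelled spanning trees.
For each such spanning tree H, let X_H = 1 if all 15 edges of H are present in G. Then P[X_H = 1] = p^{15} = (9/16)^{15} = 205891132094649/1152921504606846976.
By linearity of expectation: E[X] = Σ_H E[X_H] = 72057594037927936 · p^{15} = 72057594037927936 · 205891132094649/1152921504606846976 = 205891132094649/16.
Numerically: E[X] ≈ 1.28682e+13.

E[X] = 72057594037927936 · (9/16)^{15} = 205891132094649/16 ≈ 1.28682e+13.


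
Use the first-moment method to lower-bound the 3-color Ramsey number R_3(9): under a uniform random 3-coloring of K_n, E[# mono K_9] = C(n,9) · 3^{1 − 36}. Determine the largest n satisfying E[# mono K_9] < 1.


We need C(n, 9) · 3^{1 − 36} < 1, i.e. C(n, 9) < 3^{36 − 1} = 50031545098999707.
Check values of n near the boundary:
  n = 297: C(297, 9) = 43842345008337645; 43842345008337645 < 50031545098999707? YES
  n = 298: C(298, 9) = 45207677551849890; 45207677551849890 < 50031545098999707? YES
  n = 299: C(299, 9) = 46610674441390059; 46610674441390059 < 50031545098999707? YES
  n = 300: C(300, 9) = 48052241692154700; 48052241692154700 < 50031545098999707? YES
  n = 301: C(301, 9) = 49533303936090975; 49533303936090975 < 50031545098999707? YES
  n = 302: C(302, 9) = 51054804739588650; 51054804739588650 < 50031545098999707? NO
  n = 303: C(303, 9) = 52617706925494425; 52617706925494425 < 50031545098999707? NO
  n = 304: C(304, 9) = 54222992899492560; 54222992899492560 < 50031545098999707? NO
The largest n with C(n, 9) < 50031545098999707 is n = 301 (where E[X] = 16511101312030325/16677181699666569 ≈ 0.9900). Hence R_3(9) > 301, i.e. R_3(9) ≥ 302.

Largest n = 301; hence R_3(9) > 301.


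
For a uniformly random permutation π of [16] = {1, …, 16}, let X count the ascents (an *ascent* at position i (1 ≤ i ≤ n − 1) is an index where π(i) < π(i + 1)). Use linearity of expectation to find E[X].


Write X = Σ X_I over i = 1, …, 15, with X_I the indicator of one ascent.
There are 15 indicators.
For each fixed i, the pair (π(i), π(i+1)) is a uniformly random ordered pair of distinct values from {1, …, 16}; by symmetry P[π(i) < π(i+1)] = 1/2.
By linearity: E[X] = 15 · (1/2) = (16 − 1) · (1/2) = 15/2 ≈ 7.500000.

E[X] = 15/2 = 7.500000.


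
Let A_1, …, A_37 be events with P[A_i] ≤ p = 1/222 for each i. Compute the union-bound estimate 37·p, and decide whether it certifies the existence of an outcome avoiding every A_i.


Union bound: P[∪_{i=1}^{37} A_i] ≤ Σ_i P[A_i] ≤ 37·p = 37·(1/222) = 1/6.
Numerically: 1/6 ≈ 0.167.
Is 1/6 < 1? YES.
Since P[∪ A_i] ≤ 1/6 < 1, the complement has P[∩ A_i^c] ≥ 1 − 1/6 = 5/6 > 0, so some outcome avoids every A_i.

37·p = 1/6 ≈ 0.167; existence CERTIFIED by the union bound.


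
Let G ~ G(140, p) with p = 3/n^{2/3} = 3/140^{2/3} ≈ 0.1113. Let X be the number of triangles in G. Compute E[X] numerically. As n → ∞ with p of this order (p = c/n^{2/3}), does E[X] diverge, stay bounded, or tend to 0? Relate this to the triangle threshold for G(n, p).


Number of potential triangles: C(140, 3) = 447580.
Each occurs with probability p³ ≈ (0.1113)³ ≈ 1.377551e-03.
By linearity: E[X] = C(140, 3)·p³ ≈ 447580 · 1.377551e-03 ≈ 616.5643.
Since α = 2/3 < 1, p = c/n^{2/3} ≫ 1/n is above the triangle threshold p ~ 1/n. Asymptotically E[X] ~ (c³/6)·n^{3(1−α)} = (3³/6)·n^{1} → ∞; triangles are abundant w.h.p.

E[X] ≈ 616.5643; in regime p = Θ(1/n^{2/3}) E[X] diverges (above the triangle threshold p ~ 1/n).


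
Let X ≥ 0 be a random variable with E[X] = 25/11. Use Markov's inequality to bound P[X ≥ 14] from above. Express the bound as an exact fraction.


μ = E[X] = 25/11, a = 14.
Markov: P[X ≥ 14] ≤ μ/a = (25/11)/14 = 25/154.
Numerically: ≈ 0.16234.
(Since a = 14 > μ = 2.27273, the bound 25/154 is < 1 and informative.)

P[X ≥ 14] ≤ 25/154 ≈ 0.16234.


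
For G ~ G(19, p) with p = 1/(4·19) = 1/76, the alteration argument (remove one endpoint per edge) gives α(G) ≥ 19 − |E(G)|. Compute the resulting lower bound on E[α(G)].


E[|E(G)|] = C(19, 2)·p = 171 · (1/76) = 9/4.
E[α(G)] ≥ n − E[|E(G)|] = 19 − 9/4 = 67/4.
Numerically: ≈ 16.750000.
(This is only a lower bound; the true E[α(G)] may be larger.)

E[α(G)] ≥ 67/4 ≈ 16.750000.


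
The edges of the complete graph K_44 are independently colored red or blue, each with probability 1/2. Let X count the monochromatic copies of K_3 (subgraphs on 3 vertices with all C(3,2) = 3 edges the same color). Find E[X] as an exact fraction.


Let X = Σ_S X_S over the C(44, 3) = 13244 subsets S of size 3, where X_S = 1 if the K_3 on S is monochromatic.
For a fixed S, the K_3 on S has C(3, 2) = 3 edges. P[all 3 edges red] = (1/2)^3, and likewise for blue, so P[monochromatic] = 2·(1/2)^3 = 2^{1 − 3} = 1/4.
Summing: E[X] = C(44, 3) · 2^{1 − 3} = 13244 · 1/4 = 3311.
Numerically: E[X] ≈ 3311.0000.

E[X] = C(44,3)·2^(1−C(3,2)) = 3311 ≈ 3311.0000.


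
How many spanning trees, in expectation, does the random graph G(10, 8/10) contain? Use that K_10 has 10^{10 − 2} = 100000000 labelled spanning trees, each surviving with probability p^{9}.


K_10 has 10^{10 − 2} = 100000000 labelled spanning trees.
For each such spanning tree H, let X_H = 1 if all 9 edges of H are present in G. Then P[X_H = 1] = p^{9} = (4/5)^{9} = 262144/1953125.
Summing the indicators: E[X] = Σ_H E[X_H] = 100000000 · p^{9} = 100000000 · 262144/1953125 = 67108864/5.
Numerically: E[X] ≈ 1.34218e+07.

E[X] = 100000000 · (4/5)^{9} = 67108864/5 ≈ 1.34218e+07.


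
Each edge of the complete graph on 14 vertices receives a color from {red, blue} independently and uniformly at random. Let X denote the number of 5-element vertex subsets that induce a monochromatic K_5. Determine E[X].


Let X = Σ_S X_S over the C(14, 5) = 2002 subsets S of size 5, where X_S = 1 if the K_5 on S is monochromatic.
For a fixed S, the K_5 on S has C(5, 2) = 10 edges. P[all 10 edges red] = (1/2)^10, and likewise for blue, so P[monochromatic] = 2·(1/2)^10 = 2^{1 − 10} = 1/512.
Summing: E[X] = C(14, 5) · 2^{1 − 10} = 2002 · 1/512 = 1001/256.
Numerically: E[X] ≈ 3.910.

E[X] = C(14,5)·2^(1−C(5,2)) = 1001/256 ≈ 3.910.


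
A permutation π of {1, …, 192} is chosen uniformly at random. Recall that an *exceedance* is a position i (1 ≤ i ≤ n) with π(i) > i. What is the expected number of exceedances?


Write X = Σ_{i=1}^{192} X_i, where X_i = 1_{π(i) > i}.
For each fixed i, π(i) is uniform over {1, …, 192} (marginal of a uniform permutation), so P[π(i) > i] = (n − i)/n. Summing: Σ_{i=1}^{192} (n − i)/n = (0 + 1 + … + 191)/192 = 192(192 − 1)/(2·192) = (192 − 1)/2.
Hence E[X] = Σ_{i=1}^{192} (192 − i)/192 = 191/2 ≈ 95.50000.

E[X] = 191/2 = 95.50000.


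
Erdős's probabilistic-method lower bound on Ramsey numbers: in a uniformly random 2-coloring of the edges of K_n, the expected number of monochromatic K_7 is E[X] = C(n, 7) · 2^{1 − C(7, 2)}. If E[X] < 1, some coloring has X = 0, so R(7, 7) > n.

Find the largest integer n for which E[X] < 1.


We need C(n, 7) · 2^{1 − 21} < 1, i.e. C(n, 7) < 2^{21 − 1} = 1048576.
Check values of n near the boundary:
  n = 25: C(25, 7) = 480700; 480700 < 1048576? YES
  n = 26: C(26, 7) = 657800; 657800 < 1048576? YES
  n = 27: C(27, 7) = 888030; 888030 < 1048576? YES
  n = 28: C(28, 7) = 1184040; 1184040 < 1048576? NO
  n = 29: C(29, 7) = 1560780; 1560780 < 1048576? NO
  n = 30: C(30, 7) = 2035800; 2035800 < 1048576? NO
The largest n with C(n, 7) < 1048576 is n = 27 (where E[X] = 444015/524288 ≈ 0.847). Hence R(7, 7) > 27, i.e. R(7, 7) ≥ 28.

Largest n = 27; hence R(7, 7) > 27.


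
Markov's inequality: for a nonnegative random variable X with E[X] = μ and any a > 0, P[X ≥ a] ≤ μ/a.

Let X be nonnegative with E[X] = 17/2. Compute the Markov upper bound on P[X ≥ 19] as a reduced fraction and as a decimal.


μ = E[X] = 17/2, a = 19.
Markov: P[X ≥ 19] ≤ μ/a = (17/2)/19 = 17/38.
Numerically: ≈ 0.447.
(Since a = 19 > μ = 8.500, the bound 17/38 is < 1 and informative.)

P[X ≥ 19] ≤ 17/38 ≈ 0.447.


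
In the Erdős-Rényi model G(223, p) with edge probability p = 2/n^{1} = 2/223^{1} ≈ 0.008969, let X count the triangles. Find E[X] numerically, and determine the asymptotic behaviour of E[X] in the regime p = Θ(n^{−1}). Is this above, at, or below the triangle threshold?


Number of potential triangles: C(223, 3) = 1823471.
Each occurs with probability p³ ≈ (0.008969)³ ≈ 7.213988e-07.
By linearity: E[X] = C(223, 3)·p³ ≈ 1823471 · 7.213988e-07 ≈ 1.3154.
Here α = 1, so p = 2/n is exactly at the triangle threshold p ~ 1/n. Asymptotically E[X] → c³/6 = 2³/6 = 4/3 ≈ 1.3333, a bounded constant. In this regime the triangle count is asymptotically Poisson(c³/6).

E[X] ≈ 1.3154; in regime p = Θ(1/n^{1}) E[X] stays bounded (at the triangle threshold p ~ 1/n).


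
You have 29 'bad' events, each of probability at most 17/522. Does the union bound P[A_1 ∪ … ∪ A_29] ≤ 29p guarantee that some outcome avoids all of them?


Union bound: P[∪_{i=1}^{29} A_i] ≤ Σ_i P[A_i] ≤ 29·p = 29·(17/522) = 17/18.
Numerically: 17/18 ≈ 0.9444.
Is 17/18 < 1? YES.
Since P[∪ A_i] ≤ 17/18 < 1, the complement has P[∩ A_i^c] ≥ 1 − 17/18 = 1/18 > 0, so some outcome avoids every A_i.

29·p = 17/18 ≈ 0.9444; existence CERTIFIED by the union bound.


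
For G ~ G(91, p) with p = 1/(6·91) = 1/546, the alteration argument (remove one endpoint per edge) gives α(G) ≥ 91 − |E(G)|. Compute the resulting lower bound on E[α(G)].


E[|E(G)|] = C(91, 2)·p = 4095 · (1/546) = 15/2.
E[α(G)] ≥ n − E[|E(G)|] = 91 − 15/2 = 167/2.
Numerically: ≈ 83.50000.
(This is only a lower bound; the true E[α(G)] may be larger.)

E[α(G)] ≥ 167/2 ≈ 83.50000.


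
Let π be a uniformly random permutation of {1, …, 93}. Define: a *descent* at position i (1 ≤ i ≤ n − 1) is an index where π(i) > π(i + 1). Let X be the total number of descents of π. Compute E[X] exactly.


Write X = Σ X_I over i = 1, …, 92, with X_I the indicator of one descent.
There are 92 indicators.
For each fixed i, the pair (π(i), π(i+1)) is a uniformly random ordered pair of distinct values from {1, …, 93}; by symmetry P[π(i) > π(i+1)] = 1/2.
By linearity: E[X] = 92 · (1/2) = (93 − 1) · (1/2) = 46 ≈ 46.0000.

E[X] = 46 = 46.0000.


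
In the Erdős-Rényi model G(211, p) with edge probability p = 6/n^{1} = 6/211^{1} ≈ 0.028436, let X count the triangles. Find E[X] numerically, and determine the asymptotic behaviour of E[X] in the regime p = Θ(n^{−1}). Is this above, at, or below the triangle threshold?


Number of potential triangles: C(211, 3) = 1543465.
Each occurs with probability p³ ≈ (0.028436)³ ≈ 2.2993569e-05.
By linearity: E[X] = C(211, 3)·p³ ≈ 1543465 · 2.2993569e-05 ≈ 35.48977.
Here α = 1, so p = 6/n is exactly at the triangle threshold p ~ 1/n. Asymptotically E[X] → c³/6 = 6³/6 = 36 ≈ 36.00000, a bounded constant. In this regime the triangle count is asymptotically Poisson(c³/6).

E[X] ≈ 35.48977; in regime p = Θ(1/n^{1}) E[X] stays bounded (at the triangle threshold p ~ 1/n).


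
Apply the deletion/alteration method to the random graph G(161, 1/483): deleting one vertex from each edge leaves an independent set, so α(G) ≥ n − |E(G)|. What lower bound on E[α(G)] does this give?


E[|E(G)|] = C(161, 2)·p = 12880 · (1/483) = 80/3.
E[α(G)] ≥ n − E[|E(G)|] = 161 − 80/3 = 403/3.
Numerically: ≈ 134.3333.
(This is only a lower bound; the true E[α(G)] may be larger.)

E[α(G)] ≥ 403/3 ≈ 134.3333.


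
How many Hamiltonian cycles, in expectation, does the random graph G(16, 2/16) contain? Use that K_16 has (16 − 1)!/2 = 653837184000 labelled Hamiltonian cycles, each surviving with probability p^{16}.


K_16 has (16 − 1)!/2 = 653837184000 labelled Hamiltonian cycles.
For each such Hamiltonian cycle H, let X_H = 1 if all 16 edges of H are present in G. Then P[X_H = 1] = p^{16} = (1/8)^{16} = 1/281474976710656.
By linearity: E[X] = Σ_H E[X_H] = 653837184000 · p^{16} = 653837184000 · 1/281474976710656 = 638512875/274877906944.
Numerically: E[X] ≈ 0.0023229.

E[X] = 653837184000 · (1/8)^{16} = 638512875/274877906944 ≈ 0.0023229.
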